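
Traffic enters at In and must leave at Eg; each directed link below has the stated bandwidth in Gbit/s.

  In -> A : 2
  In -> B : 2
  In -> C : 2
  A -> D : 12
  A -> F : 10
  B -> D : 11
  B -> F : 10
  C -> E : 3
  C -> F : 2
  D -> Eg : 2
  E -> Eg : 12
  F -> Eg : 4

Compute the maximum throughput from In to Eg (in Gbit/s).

6

Augment In→A→D→Eg: bottleneck 2, flow now 2.
Augment In→B→F→Eg: bottleneck 2, flow now 4.
Augment In→C→E→Eg: bottleneck 2, flow now 6.
No augmenting path remains; maximum flow = 6.
In the residual graph, reachable from In: {In}.
Min-cut edges: In→A (2), In→B (2), In→C (2); capacity 2 + 2 + 2 = 6.
This cut is saturated, so no flow can exceed 6.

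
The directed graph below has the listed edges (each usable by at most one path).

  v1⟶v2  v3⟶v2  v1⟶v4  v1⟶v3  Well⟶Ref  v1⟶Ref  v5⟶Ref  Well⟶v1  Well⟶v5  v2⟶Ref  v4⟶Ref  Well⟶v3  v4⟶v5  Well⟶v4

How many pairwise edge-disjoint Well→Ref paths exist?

Assign every edge capacity 1; by Menger, the answer equals the max flow.
Path Well→Ref (+1); total 1.
Path Well→v1→Ref (+1); total 2.
Path Well→v4→Ref (+1); total 3.
Path Well→v5→Ref (+1); total 4.
Path Well→v3→v2→Ref (+1); total 5.
No residual Well→Ref path; max flow = 5.
Certifying cut of size 5: {Well→Ref, Well→v1, Well→v3, Well→v4, Well→v5}.

5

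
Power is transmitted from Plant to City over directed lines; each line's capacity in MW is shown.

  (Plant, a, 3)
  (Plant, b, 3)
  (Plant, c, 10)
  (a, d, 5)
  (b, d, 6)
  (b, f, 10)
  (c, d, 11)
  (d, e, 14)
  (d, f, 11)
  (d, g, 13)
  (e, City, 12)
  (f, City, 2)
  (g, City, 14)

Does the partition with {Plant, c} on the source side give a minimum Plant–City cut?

Given cut capacity: 3 + 3 + 11 = 17.
Augment Plant→b→f→City: bottleneck 2, flow now 2.
Augment Plant→a→d→e→City: bottleneck 3, flow now 5.
Augment Plant→b→d→e→City: bottleneck 1, flow now 6.
Augment Plant→c→d→e→City: bottleneck 8, flow now 14.
Augment Plant→c→d→g→City: bottleneck 2, flow now 16.
No augmenting path remains; maximum flow = 16.
In the residual graph, reachable from Plant: {Plant}.
Min-cut edges: Plant→a (3), Plant→b (3), Plant→c (10); capacity 3 + 3 + 10 = 16.
Cut capacity 17 exceeds the max flow 16, so it is not minimum.

No — its capacity is 17, but the minimum cut has capacity 16.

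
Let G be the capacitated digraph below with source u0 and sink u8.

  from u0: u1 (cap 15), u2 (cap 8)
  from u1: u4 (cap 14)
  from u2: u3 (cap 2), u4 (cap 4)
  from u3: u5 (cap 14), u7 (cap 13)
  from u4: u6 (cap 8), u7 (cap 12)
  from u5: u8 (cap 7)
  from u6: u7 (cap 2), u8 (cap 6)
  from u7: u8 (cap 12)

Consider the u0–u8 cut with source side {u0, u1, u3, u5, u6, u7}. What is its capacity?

Edges leaving {u0, u1, u3, u5, u6, u7}: u0→u2 (8), u1→u4 (14), u5→u8 (7), u6→u8 (6), u7→u8 (12).
Cut capacity = 8 + 14 + 7 + 6 + 12 = 47.

47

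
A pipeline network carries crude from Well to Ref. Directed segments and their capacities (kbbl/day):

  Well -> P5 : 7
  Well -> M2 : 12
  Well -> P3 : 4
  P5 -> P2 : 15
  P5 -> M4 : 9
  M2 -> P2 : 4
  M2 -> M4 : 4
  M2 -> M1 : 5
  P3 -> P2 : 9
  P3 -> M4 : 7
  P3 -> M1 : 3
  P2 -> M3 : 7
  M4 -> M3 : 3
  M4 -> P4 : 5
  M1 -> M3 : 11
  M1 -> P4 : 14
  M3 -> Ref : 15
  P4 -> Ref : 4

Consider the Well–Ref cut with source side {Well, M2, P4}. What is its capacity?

Edges leaving {Well, M2, P4}: Well→P5 (7), Well→P3 (4), M2→P2 (4), M2→M4 (4), M2→M1 (5), P4→Ref (4).
Cut capacity = 7 + 4 + 4 + 4 + 5 + 4 = 28.

28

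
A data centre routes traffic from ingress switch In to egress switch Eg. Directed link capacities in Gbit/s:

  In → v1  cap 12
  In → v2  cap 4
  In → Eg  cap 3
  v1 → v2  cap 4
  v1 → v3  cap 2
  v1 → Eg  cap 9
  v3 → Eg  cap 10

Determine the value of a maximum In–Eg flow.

14

Augment In→Eg: bottleneck 3, flow now 3.
Augment In→v1→Eg: bottleneck 9, flow now 12.
Augment In→v1→v3→Eg: bottleneck 2, flow now 14.
No augmenting path remains; maximum flow = 14.
In the residual graph, reachable from In: {In, v1, v2}.
Min-cut edges: In→Eg (3), v1→v3 (2), v1→Eg (9); capacity 3 + 2 + 9 = 14.
This cut is saturated, so no flow can exceed 14.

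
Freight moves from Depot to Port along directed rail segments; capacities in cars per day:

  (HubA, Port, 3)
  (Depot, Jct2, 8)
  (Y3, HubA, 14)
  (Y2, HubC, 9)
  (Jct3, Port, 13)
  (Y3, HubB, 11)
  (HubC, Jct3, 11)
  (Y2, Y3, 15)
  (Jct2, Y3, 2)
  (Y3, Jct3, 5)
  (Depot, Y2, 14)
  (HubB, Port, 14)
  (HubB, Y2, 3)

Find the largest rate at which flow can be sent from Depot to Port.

Augment Depot→Jct2→Y3→HubB→Port: bottleneck 2, flow now 2.
Augment Depot→Y2→Y3→HubB→Port: bottleneck 9, flow now 11.
Augment Depot→Y2→Y3→HubA→Port: bottleneck 3, flow now 14.
Augment Depot→Y2→Y3→Jct3→Port: bottleneck 2, flow now 16.
No augmenting path remains; maximum flow = 16.
In the residual graph, reachable from Depot: {Depot, Jct2}.
Min-cut edges: Depot→Y2 (14), Jct2→Y3 (2); capacity 14 + 2 = 16.
This cut is saturated, so no flow can exceed 16.

16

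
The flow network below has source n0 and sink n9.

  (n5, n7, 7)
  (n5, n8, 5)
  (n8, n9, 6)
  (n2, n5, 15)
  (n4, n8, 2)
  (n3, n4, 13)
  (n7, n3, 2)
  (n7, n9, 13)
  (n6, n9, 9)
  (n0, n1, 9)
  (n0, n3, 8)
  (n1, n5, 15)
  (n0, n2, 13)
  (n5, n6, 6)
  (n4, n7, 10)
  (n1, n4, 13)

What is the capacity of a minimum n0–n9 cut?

Augment n0→n1→n4→n7→n9: bottleneck 9, flow now 9.
Augment n0→n2→n5→n6→n9: bottleneck 6, flow now 15.
Augment n0→n2→n5→n7→n9: bottleneck 4, flow now 19.
Augment n0→n2→n5→n8→n9: bottleneck 3, flow now 22.
Augment n0→n3→n4→n8→n9: bottleneck 2, flow now 24.
Augment n0→n3→n4→n1→n5→n8→n9: bottleneck 1, flow now 25. (uses reverse residual edge)
No augmenting path remains; maximum flow = 25.
By max-flow min-cut, the minimum cut capacity equals the max flow.
In the residual graph, reachable from n0: {n0, n1, n2, n3, n4, n5, n7, n8}.
Min-cut edges: n5→n6 (6), n7→n9 (13), n8→n9 (6); capacity 6 + 13 + 6 = 25.

25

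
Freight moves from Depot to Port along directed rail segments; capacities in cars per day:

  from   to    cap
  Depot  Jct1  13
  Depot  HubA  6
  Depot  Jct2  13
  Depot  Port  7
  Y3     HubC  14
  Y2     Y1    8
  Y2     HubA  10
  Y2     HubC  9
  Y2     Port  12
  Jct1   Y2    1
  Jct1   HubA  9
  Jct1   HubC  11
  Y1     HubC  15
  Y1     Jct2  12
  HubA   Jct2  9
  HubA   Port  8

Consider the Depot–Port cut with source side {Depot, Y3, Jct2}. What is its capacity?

40

Edges leaving {Depot, Y3, Jct2}: Depot→Jct1 (13), Depot→HubA (6), Depot→Port (7), Y3→HubC (14).
Cut capacity = 13 + 6 + 7 + 14 = 40.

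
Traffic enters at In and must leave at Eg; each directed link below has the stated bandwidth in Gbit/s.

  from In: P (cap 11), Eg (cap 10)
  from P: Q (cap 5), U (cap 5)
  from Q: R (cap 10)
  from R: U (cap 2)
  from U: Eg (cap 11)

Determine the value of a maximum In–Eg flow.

17

Augment In→Eg: bottleneck 10, flow now 10.
Augment In→P→U→Eg: bottleneck 5, flow now 15.
Augment In→P→Q→R→U→Eg: bottleneck 2, flow now 17.
No augmenting path remains; maximum flow = 17.
In the residual graph, reachable from In: {In, P, Q, R}.
Min-cut edges: In→Eg (10), P→U (5), R→U (2); capacity 10 + 5 + 2 = 17.
This cut is saturated, so no flow can exceed 17.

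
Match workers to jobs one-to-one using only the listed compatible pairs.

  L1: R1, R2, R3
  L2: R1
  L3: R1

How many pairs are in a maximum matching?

2

Unit-capacity flow: source→left, listed edges, right→sink; max matching = max flow.
Augmenting path L1→R1 (+1); matched 1.
Augmenting path L2→R1→L1→R2 (+1); matched 2.
No augmenting path remains; maximum matching = 2.
König certificate: {L1, R1} is a vertex cover of size 2 (every listed pair touches it), so no matching can be larger.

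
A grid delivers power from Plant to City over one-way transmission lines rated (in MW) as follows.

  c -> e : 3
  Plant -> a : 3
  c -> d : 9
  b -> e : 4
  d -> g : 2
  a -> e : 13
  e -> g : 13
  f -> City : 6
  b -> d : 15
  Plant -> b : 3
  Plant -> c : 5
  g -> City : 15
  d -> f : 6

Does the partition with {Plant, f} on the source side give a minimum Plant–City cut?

No — its capacity is 17, but the minimum cut has capacity 11.

Given cut capacity: 3 + 3 + 5 + 6 = 17.
Augment Plant→a→e→g→City: bottleneck 3, flow now 3.
Augment Plant→b→d→f→City: bottleneck 3, flow now 6.
Augment Plant→c→d→f→City: bottleneck 3, flow now 9.
Augment Plant→c→d→g→City: bottleneck 2, flow now 11.
No augmenting path remains; maximum flow = 11.
In the residual graph, reachable from Plant: {Plant}.
Min-cut edges: Plant→a (3), Plant→b (3), Plant→c (5); capacity 3 + 3 + 5 = 11.
Cut capacity 17 exceeds the max flow 11, so it is not minimum.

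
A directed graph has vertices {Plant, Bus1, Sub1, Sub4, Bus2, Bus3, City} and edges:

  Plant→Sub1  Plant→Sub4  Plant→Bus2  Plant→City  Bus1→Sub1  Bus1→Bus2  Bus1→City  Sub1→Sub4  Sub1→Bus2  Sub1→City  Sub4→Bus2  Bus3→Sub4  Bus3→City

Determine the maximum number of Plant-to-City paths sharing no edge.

2

Assign every edge capacity 1; by Menger, the answer equals the max flow.
Path Plant→City (+1); total 1.
Path Plant→Sub1→City (+1); total 2.
No residual Plant→City path; max flow = 2.
Certifying cut of size 2: {Plant→City, Plant→Sub1}.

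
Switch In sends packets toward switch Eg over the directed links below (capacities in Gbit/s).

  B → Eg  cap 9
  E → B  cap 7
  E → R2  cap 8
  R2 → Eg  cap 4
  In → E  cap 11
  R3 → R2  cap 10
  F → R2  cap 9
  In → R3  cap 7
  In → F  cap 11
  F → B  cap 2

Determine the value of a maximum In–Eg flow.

Augment In→F→R2→Eg: bottleneck 4, flow now 4.
Augment In→F→B→Eg: bottleneck 2, flow now 6.
Augment In→E→B→Eg: bottleneck 7, flow now 13.
No augmenting path remains; maximum flow = 13.
In the residual graph, reachable from In: {In, F, R3, E, R2}.
Min-cut edges: F→B (2), E→B (7), R2→Eg (4); capacity 2 + 7 + 4 = 13.
This cut is saturated, so no flow can exceed 13.

13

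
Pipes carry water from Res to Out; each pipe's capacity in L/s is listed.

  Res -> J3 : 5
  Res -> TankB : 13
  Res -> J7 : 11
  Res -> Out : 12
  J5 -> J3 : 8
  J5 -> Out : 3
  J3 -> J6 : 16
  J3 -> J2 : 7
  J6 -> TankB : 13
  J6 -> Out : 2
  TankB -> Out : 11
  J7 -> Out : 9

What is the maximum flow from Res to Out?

Augment Res→Out: bottleneck 12, flow now 12.
Augment Res→TankB→Out: bottleneck 11, flow now 23.
Augment Res→J7→Out: bottleneck 9, flow now 32.
Augment Res→J3→J6→Out: bottleneck 2, flow now 34.
No augmenting path remains; maximum flow = 34.
In the residual graph, reachable from Res: {Res, J3, J6, TankB, J2, J7}.
Min-cut edges: Res→Out (12), J6→Out (2), TankB→Out (11), J7→Out (9); capacity 12 + 2 + 11 + 9 = 34.
This cut is saturated, so no flow can exceed 34.

34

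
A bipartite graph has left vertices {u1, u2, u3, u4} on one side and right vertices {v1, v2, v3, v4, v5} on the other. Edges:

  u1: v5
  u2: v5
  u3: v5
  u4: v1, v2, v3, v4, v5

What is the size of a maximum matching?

Unit-capacity flow: source→left, listed edges, right→sink; max matching = max flow.
Augmenting path u1→v5 (+1); matched 1.
Augmenting path u4→v1 (+1); matched 2.
No augmenting path remains; maximum matching = 2.
König certificate: {u4, v5} is a vertex cover of size 2 (every listed pair touches it), so no matching can be larger.

2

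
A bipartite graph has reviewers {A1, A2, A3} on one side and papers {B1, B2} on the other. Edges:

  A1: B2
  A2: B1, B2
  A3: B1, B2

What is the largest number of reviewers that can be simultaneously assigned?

2

Unit-capacity flow: source→left, listed edges, right→sink; max matching = max flow.
Augmenting path A1→B2 (+1); matched 1.
Augmenting path A2→B1 (+1); matched 2.
No augmenting path remains; maximum matching = 2.
König certificate: {B1, B2} is a vertex cover of size 2 (every listed pair touches it), so no matching can be larger.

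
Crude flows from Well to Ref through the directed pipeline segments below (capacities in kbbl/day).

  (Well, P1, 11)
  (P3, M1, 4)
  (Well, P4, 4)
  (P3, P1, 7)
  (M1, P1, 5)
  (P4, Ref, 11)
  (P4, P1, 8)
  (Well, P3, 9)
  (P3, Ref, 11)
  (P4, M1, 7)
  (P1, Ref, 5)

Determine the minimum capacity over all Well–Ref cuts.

Augment Well→P3→Ref: bottleneck 9, flow now 9.
Augment Well→P4→Ref: bottleneck 4, flow now 13.
Augment Well→P1→Ref: bottleneck 5, flow now 18.
No augmenting path remains; maximum flow = 18.
By max-flow min-cut, the minimum cut capacity equals the max flow.
In the residual graph, reachable from Well: {Well, P1}.
Min-cut edges: Well→P3 (9), Well→P4 (4), P1→Ref (5); capacity 9 + 4 + 5 = 18.

18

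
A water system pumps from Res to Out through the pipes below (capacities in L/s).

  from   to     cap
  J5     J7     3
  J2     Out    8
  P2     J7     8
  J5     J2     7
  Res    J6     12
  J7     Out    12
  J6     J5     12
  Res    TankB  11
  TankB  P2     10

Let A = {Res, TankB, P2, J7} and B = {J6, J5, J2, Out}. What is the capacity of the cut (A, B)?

Edges leaving {Res, TankB, P2, J7}: Res→J6 (12), J7→Out (12).
Cut capacity = 12 + 12 = 24.

24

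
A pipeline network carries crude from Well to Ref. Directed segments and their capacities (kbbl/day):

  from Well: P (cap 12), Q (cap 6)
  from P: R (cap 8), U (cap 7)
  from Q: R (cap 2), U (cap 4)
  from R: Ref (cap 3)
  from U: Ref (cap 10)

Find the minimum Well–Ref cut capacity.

13

Augment Well→P→R→Ref: bottleneck 3, flow now 3.
Augment Well→P→U→Ref: bottleneck 7, flow now 10.
Augment Well→Q→U→Ref: bottleneck 3, flow now 13.
No augmenting path remains; maximum flow = 13.
By max-flow min-cut, the minimum cut capacity equals the max flow.
In the residual graph, reachable from Well: {Well, P, Q, R, U}.
Min-cut edges: R→Ref (3), U→Ref (10); capacity 3 + 10 = 13.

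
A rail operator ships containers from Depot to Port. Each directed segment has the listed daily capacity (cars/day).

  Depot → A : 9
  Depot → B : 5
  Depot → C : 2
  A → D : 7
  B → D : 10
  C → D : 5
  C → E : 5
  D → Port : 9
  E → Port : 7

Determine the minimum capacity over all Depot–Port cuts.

11

Augment Depot→A→D→Port: bottleneck 7, flow now 7.
Augment Depot→B→D→Port: bottleneck 2, flow now 9.
Augment Depot→C→E→Port: bottleneck 2, flow now 11.
No augmenting path remains; maximum flow = 11.
By max-flow min-cut, the minimum cut capacity equals the max flow.
In the residual graph, reachable from Depot: {Depot, A, B, D}.
Min-cut edges: Depot→C (2), D→Port (9); capacity 2 + 9 = 11.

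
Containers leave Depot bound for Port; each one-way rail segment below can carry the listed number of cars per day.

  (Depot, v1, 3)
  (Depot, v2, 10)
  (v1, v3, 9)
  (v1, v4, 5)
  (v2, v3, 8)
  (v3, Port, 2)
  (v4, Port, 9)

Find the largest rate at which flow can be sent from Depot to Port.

5

Augment Depot→v1→v3→Port: bottleneck 2, flow now 2.
Augment Depot→v1→v4→Port: bottleneck 1, flow now 3.
Augment Depot→v2→v3→v1→v4→Port: bottleneck 2, flow now 5. (uses reverse residual edge)
No augmenting path remains; maximum flow = 5.
In the residual graph, reachable from Depot: {Depot, v2, v3}.
Min-cut edges: Depot→v1 (3), v3→Port (2); capacity 3 + 2 = 5.
This cut is saturated, so no flow can exceed 5.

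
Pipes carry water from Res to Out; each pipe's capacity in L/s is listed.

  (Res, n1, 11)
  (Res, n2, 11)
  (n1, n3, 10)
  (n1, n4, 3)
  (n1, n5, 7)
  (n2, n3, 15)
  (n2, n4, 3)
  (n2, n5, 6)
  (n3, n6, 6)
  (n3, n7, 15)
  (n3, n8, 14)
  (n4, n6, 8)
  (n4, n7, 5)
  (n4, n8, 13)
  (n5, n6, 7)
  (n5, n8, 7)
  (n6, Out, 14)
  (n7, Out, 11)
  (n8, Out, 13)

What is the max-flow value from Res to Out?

Augment Res→n1→n3→n6→Out: bottleneck 6, flow now 6.
Augment Res→n1→n3→n7→Out: bottleneck 4, flow now 10.
Augment Res→n1→n4→n6→Out: bottleneck 1, flow now 11.
Augment Res→n2→n3→n7→Out: bottleneck 7, flow now 18.
Augment Res→n2→n3→n8→Out: bottleneck 4, flow now 22.
No augmenting path remains; maximum flow = 22.
In the residual graph, reachable from Res: {Res}.
Min-cut edges: Res→n1 (11), Res→n2 (11); capacity 11 + 11 = 22.
This cut is saturated, so no flow can exceed 22.

22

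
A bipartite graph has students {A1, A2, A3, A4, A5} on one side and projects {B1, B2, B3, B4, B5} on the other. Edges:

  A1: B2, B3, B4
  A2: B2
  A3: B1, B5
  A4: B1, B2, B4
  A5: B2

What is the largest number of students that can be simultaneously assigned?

Unit-capacity flow: source→left, listed edges, right→sink; max matching = max flow.
Augmenting path A1→B2 (+1); matched 1.
Augmenting path A3→B1 (+1); matched 2.
Augmenting path A4→B4 (+1); matched 3.
Augmenting path A2→B2→A1→B3 (+1); matched 4.
No augmenting path remains; maximum matching = 4.
König certificate: {A1, A3, A4, B2} is a vertex cover of size 4 (every listed pair touches it), so no matching can be larger.

4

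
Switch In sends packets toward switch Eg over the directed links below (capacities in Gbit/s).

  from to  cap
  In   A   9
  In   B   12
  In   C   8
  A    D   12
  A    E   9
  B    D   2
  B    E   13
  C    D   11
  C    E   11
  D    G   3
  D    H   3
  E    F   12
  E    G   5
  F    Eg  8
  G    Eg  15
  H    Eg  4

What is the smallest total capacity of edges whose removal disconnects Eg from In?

19

Augment In→A→D→G→Eg: bottleneck 3, flow now 3.
Augment In→A→D→H→Eg: bottleneck 3, flow now 6.
Augment In→A→E→F→Eg: bottleneck 3, flow now 9.
Augment In→B→E→F→Eg: bottleneck 5, flow now 14.
Augment In→B→E→G→Eg: bottleneck 5, flow now 19.
No augmenting path remains; maximum flow = 19.
By max-flow min-cut, the minimum cut capacity equals the max flow.
In the residual graph, reachable from In: {In, A, B, C, D, E, F}.
Min-cut edges: D→G (3), D→H (3), E→G (5), F→Eg (8); capacity 3 + 3 + 5 + 8 = 19.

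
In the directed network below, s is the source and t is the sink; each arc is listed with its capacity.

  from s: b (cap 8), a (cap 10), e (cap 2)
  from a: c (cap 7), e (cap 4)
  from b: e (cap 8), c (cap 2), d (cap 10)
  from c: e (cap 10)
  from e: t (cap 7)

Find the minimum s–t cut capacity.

Augment s→e→t: bottleneck 2, flow now 2.
Augment s→a→e→t: bottleneck 4, flow now 6.
Augment s→b→e→t: bottleneck 1, flow now 7.
No augmenting path remains; maximum flow = 7.
By max-flow min-cut, the minimum cut capacity equals the max flow.
In the residual graph, reachable from s: {s, a, b, c, d, e}.
Min-cut edges: e→t (7); capacity 7 = 7.

7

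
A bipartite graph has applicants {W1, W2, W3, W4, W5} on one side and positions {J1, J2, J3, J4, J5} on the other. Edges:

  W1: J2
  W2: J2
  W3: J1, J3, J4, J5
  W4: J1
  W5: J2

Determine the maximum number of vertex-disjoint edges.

Unit-capacity flow: source→left, listed edges, right→sink; max matching = max flow.
Augmenting path W1→J2 (+1); matched 1.
Augmenting path W3→J1 (+1); matched 2.
Augmenting path W4→J1→W3→J3 (+1); matched 3.
No augmenting path remains; maximum matching = 3.
König certificate: {W3, W4, J2} is a vertex cover of size 3 (every listed pair touches it), so no matching can be larger.

3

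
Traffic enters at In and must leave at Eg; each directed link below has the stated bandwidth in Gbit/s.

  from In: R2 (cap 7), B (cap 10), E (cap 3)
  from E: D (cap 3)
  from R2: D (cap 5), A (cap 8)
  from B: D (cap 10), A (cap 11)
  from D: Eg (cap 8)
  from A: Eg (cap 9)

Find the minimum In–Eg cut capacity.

17

Augment In→E→D→Eg: bottleneck 3, flow now 3.
Augment In→R2→D→Eg: bottleneck 5, flow now 8.
Augment In→R2→A→Eg: bottleneck 2, flow now 10.
Augment In→B→A→Eg: bottleneck 7, flow now 17.
No augmenting path remains; maximum flow = 17.
By max-flow min-cut, the minimum cut capacity equals the max flow.
In the residual graph, reachable from In: {In, E, R2, B, D, A}.
Min-cut edges: D→Eg (8), A→Eg (9); capacity 8 + 9 = 17.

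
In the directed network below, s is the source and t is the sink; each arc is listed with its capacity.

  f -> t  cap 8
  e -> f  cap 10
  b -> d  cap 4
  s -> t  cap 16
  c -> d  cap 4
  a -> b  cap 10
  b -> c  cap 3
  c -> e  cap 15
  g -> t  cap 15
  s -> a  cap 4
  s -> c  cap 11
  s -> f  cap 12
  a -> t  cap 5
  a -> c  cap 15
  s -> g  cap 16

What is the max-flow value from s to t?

Augment s→t: bottleneck 16, flow now 16.
Augment s→a→t: bottleneck 4, flow now 20.
Augment s→f→t: bottleneck 8, flow now 28.
Augment s→g→t: bottleneck 15, flow now 43.
No augmenting path remains; maximum flow = 43.
In the residual graph, reachable from s: {s, c, d, e, f, g}.
Min-cut edges: s→a (4), s→t (16), f→t (8), g→t (15); capacity 4 + 16 + 8 + 15 = 43.
This cut is saturated, so no flow can exceed 43.

43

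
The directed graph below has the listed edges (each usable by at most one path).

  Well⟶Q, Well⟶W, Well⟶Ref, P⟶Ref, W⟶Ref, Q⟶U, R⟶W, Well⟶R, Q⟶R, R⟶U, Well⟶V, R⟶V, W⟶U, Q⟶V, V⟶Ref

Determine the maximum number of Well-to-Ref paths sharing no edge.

3

Assign every edge capacity 1; by Menger, the answer equals the max flow.
Path Well→Ref (+1); total 1.
Path Well→V→Ref (+1); total 2.
Path Well→W→Ref (+1); total 3.
No residual Well→Ref path; max flow = 3.
Certifying cut of size 3: {V→Ref, W→Ref, Well→Ref}.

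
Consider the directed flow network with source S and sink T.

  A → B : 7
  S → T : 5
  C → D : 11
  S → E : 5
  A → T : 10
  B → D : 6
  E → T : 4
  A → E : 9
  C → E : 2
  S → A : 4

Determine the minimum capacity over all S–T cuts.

Augment S→T: bottleneck 5, flow now 5.
Augment S→A→T: bottleneck 4, flow now 9.
Augment S→E→T: bottleneck 4, flow now 13.
No augmenting path remains; maximum flow = 13.
By max-flow min-cut, the minimum cut capacity equals the max flow.
In the residual graph, reachable from S: {S, E}.
Min-cut edges: S→A (4), S→T (5), E→T (4); capacity 4 + 5 + 4 = 13.

13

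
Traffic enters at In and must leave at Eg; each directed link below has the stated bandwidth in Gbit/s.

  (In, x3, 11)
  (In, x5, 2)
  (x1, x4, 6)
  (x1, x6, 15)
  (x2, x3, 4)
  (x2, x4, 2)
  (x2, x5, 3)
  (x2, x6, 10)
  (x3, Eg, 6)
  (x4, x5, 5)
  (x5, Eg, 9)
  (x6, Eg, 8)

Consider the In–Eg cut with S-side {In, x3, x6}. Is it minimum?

Given cut capacity: 2 + 6 + 8 = 16.
Augment In→x3→Eg: bottleneck 6, flow now 6.
Augment In→x5→Eg: bottleneck 2, flow now 8.
No augmenting path remains; maximum flow = 8.
In the residual graph, reachable from In: {In, x3}.
Min-cut edges: In→x5 (2), x3→Eg (6); capacity 2 + 6 = 8.
Cut capacity 16 exceeds the max flow 8, so it is not minimum.

No — its capacity is 16, but the minimum cut has capacity 8.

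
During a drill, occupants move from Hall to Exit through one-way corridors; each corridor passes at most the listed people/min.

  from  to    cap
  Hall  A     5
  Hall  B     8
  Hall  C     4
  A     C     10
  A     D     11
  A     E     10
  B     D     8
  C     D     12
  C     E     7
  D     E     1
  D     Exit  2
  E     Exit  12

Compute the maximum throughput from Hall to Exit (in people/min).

12

Augment Hall→A→D→Exit: bottleneck 2, flow now 2.
Augment Hall→A→E→Exit: bottleneck 3, flow now 5.
Augment Hall→C→E→Exit: bottleneck 4, flow now 9.
Augment Hall→B→D→E→Exit: bottleneck 1, flow now 10.
Augment Hall→B→D→A→E→Exit: bottleneck 2, flow now 12. (uses reverse residual edge)
No augmenting path remains; maximum flow = 12.
In the residual graph, reachable from Hall: {Hall, B, D}.
Min-cut edges: Hall→A (5), Hall→C (4), D→E (1), D→Exit (2); capacity 5 + 4 + 1 + 2 = 12.
This cut is saturated, so no flow can exceed 12.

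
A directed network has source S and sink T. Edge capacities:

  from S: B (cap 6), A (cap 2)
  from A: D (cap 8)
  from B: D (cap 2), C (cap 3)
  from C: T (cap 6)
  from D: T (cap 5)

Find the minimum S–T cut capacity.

Augment S→A→D→T: bottleneck 2, flow now 2.
Augment S→B→C→T: bottleneck 3, flow now 5.
Augment S→B→D→T: bottleneck 2, flow now 7.
No augmenting path remains; maximum flow = 7.
By max-flow min-cut, the minimum cut capacity equals the max flow.
In the residual graph, reachable from S: {S, B}.
Min-cut edges: S→A (2), B→C (3), B→D (2); capacity 2 + 3 + 2 = 7.

7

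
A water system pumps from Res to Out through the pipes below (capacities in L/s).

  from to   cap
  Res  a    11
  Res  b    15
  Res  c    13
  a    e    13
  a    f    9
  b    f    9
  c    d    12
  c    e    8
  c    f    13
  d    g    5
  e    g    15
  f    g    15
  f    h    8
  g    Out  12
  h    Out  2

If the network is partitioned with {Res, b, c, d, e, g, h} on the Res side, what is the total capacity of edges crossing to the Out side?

Edges leaving {Res, b, c, d, e, g, h}: Res→a (11), b→f (9), c→f (13), g→Out (12), h→Out (2).
Cut capacity = 11 + 9 + 13 + 12 + 2 = 47.

47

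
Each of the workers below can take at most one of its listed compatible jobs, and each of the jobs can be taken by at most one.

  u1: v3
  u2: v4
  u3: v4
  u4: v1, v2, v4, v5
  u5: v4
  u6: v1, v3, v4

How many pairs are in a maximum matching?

4

Unit-capacity flow: source→left, listed edges, right→sink; max matching = max flow.
Augmenting path u1→v3 (+1); matched 1.
Augmenting path u2→v4 (+1); matched 2.
Augmenting path u4→v1 (+1); matched 3.
Augmenting path u6→v1→u4→v2 (+1); matched 4.
No augmenting path remains; maximum matching = 4.
König certificate: {u1, u4, u6, v4} is a vertex cover of size 4 (every listed pair touches it), so no matching can be larger.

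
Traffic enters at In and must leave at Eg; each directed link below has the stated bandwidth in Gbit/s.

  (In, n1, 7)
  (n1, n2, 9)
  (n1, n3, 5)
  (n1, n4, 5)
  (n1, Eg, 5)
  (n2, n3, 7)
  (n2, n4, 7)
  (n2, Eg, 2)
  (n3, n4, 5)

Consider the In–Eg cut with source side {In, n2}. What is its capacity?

Edges leaving {In, n2}: In→n1 (7), n2→n3 (7), n2→n4 (7), n2→Eg (2).
Cut capacity = 7 + 7 + 7 + 2 = 23.

23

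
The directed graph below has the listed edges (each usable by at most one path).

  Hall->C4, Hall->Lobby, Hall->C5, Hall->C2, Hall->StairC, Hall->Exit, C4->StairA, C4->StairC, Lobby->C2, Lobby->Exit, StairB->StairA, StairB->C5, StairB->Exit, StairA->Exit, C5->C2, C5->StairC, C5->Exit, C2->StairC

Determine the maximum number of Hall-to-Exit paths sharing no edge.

4

Assign every edge capacity 1; by Menger, the answer equals the max flow.
Path Hall→Exit (+1); total 1.
Path Hall→Lobby→Exit (+1); total 2.
Path Hall→C5→Exit (+1); total 3.
Path Hall→C4→StairA→Exit (+1); total 4.
No residual Hall→Exit path; max flow = 4.
Certifying cut of size 4: {Hall→C4, Hall→C5, Hall→Exit, Hall→Lobby}.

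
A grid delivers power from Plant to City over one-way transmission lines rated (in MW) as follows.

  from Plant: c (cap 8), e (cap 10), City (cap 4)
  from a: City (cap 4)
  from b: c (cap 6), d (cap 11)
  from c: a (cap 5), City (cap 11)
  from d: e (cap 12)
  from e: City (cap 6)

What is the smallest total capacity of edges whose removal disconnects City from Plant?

Augment Plant→City: bottleneck 4, flow now 4.
Augment Plant→c→City: bottleneck 8, flow now 12.
Augment Plant→e→City: bottleneck 6, flow now 18.
No augmenting path remains; maximum flow = 18.
By max-flow min-cut, the minimum cut capacity equals the max flow.
In the residual graph, reachable from Plant: {Plant, e}.
Min-cut edges: Plant→c (8), Plant→City (4), e→City (6); capacity 8 + 4 + 6 = 18.

18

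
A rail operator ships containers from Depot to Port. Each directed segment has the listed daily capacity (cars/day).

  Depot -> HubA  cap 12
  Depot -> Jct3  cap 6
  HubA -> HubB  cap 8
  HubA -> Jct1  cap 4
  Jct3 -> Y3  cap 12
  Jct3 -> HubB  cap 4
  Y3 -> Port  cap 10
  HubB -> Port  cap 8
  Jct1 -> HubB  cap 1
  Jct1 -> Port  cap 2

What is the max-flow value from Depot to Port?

Augment Depot→HubA→HubB→Port: bottleneck 8, flow now 8.
Augment Depot→HubA→Jct1→Port: bottleneck 2, flow now 10.
Augment Depot→Jct3→Y3→Port: bottleneck 6, flow now 16.
No augmenting path remains; maximum flow = 16.
In the residual graph, reachable from Depot: {Depot, HubA, HubB, Jct1}.
Min-cut edges: Depot→Jct3 (6), HubB→Port (8), Jct1→Port (2); capacity 6 + 8 + 2 = 16.
This cut is saturated, so no flow can exceed 16.

16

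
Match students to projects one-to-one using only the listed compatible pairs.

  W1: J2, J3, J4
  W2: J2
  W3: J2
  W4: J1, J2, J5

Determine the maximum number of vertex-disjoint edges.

Unit-capacity flow: source→left, listed edges, right→sink; max matching = max flow.
Augmenting path W1→J2 (+1); matched 1.
Augmenting path W4→J1 (+1); matched 2.
Augmenting path W2→J2→W1→J3 (+1); matched 3.
No augmenting path remains; maximum matching = 3.
König certificate: {W1, W4, J2} is a vertex cover of size 3 (every listed pair touches it), so no matching can be larger.

3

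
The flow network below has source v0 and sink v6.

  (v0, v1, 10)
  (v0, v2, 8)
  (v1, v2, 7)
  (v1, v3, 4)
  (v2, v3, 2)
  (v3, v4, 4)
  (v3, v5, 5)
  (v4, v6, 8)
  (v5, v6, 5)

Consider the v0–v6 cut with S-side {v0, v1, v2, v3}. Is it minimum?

No — its capacity is 9, but the minimum cut has capacity 6.

Given cut capacity: 4 + 5 = 9.
Augment v0→v1→v3→v4→v6: bottleneck 4, flow now 4.
Augment v0→v2→v3→v5→v6: bottleneck 2, flow now 6.
No augmenting path remains; maximum flow = 6.
In the residual graph, reachable from v0: {v0, v1, v2}.
Min-cut edges: v1→v3 (4), v2→v3 (2); capacity 4 + 2 = 6.
Cut capacity 9 exceeds the max flow 6, so it is not minimum.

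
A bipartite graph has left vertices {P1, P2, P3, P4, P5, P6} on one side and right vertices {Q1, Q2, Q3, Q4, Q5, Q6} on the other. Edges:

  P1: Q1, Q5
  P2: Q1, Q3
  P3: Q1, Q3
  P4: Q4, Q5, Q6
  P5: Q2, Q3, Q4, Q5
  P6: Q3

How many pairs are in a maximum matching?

Unit-capacity flow: source→left, listed edges, right→sink; max matching = max flow.
Augmenting path P1→Q1 (+1); matched 1.
Augmenting path P2→Q3 (+1); matched 2.
Augmenting path P4→Q4 (+1); matched 3.
Augmenting path P5→Q2 (+1); matched 4.
Augmenting path P3→Q1→P1→Q5 (+1); matched 5.
No augmenting path remains; maximum matching = 5.
König certificate: {P1, P4, P5, Q1, Q3} is a vertex cover of size 5 (every listed pair touches it), so no matching can be larger.

5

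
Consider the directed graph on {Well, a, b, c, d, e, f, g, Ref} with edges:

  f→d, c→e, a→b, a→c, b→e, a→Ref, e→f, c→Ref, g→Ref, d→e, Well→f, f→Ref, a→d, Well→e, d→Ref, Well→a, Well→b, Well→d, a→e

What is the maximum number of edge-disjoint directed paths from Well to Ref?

Assign every edge capacity 1; by Menger, the answer equals the max flow.
Path Well→a→Ref (+1); total 1.
Path Well→d→Ref (+1); total 2.
Path Well→f→Ref (+1); total 3.
No residual Well→Ref path; max flow = 3.
Certifying cut of size 3: {Well→a, d→Ref, f→Ref}.

3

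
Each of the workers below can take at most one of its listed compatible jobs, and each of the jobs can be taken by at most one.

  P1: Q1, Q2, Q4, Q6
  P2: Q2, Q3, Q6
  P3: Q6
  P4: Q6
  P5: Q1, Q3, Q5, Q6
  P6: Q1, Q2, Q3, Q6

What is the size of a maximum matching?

5

Unit-capacity flow: source→left, listed edges, right→sink; max matching = max flow.
Augmenting path P1→Q1 (+1); matched 1.
Augmenting path P2→Q2 (+1); matched 2.
Augmenting path P3→Q6 (+1); matched 3.
Augmenting path P5→Q3 (+1); matched 4.
Augmenting path P6→Q1→P1→Q4 (+1); matched 5.
No augmenting path remains; maximum matching = 5.
König certificate: {P1, P2, P5, P6, Q6} is a vertex cover of size 5 (every listed pair touches it), so no matching can be larger.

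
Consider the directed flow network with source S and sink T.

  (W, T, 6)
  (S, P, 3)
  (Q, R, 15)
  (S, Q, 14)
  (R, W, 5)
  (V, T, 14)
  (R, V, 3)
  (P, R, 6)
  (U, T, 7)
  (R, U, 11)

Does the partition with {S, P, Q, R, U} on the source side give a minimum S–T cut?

Yes — it is a minimum cut (capacity 15).

Given cut capacity: 3 + 5 + 7 = 15.
Augment S→P→R→U→T: bottleneck 3, flow now 3.
Augment S→Q→R→U→T: bottleneck 4, flow now 7.
Augment S→Q→R→V→T: bottleneck 3, flow now 10.
Augment S→Q→R→W→T: bottleneck 5, flow now 15.
No augmenting path remains; maximum flow = 15.
Cut capacity 15 equals the max flow, so it is a minimum cut.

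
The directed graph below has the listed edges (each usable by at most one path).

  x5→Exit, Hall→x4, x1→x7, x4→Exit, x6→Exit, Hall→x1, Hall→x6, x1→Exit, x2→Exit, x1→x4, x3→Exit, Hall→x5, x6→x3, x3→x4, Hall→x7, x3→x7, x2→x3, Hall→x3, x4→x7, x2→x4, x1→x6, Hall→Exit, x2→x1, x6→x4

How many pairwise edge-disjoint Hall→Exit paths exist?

Assign every edge capacity 1; by Menger, the answer equals the max flow.
Path Hall→Exit (+1); total 1.
Path Hall→x1→Exit (+1); total 2.
Path Hall→x3→Exit (+1); total 3.
Path Hall→x4→Exit (+1); total 4.
Path Hall→x5→Exit (+1); total 5.
Path Hall→x6→Exit (+1); total 6.
No residual Hall→Exit path; max flow = 6.
Certifying cut of size 6: {Hall→Exit, Hall→x1, Hall→x3, Hall→x4, Hall→x5, Hall→x6}.

6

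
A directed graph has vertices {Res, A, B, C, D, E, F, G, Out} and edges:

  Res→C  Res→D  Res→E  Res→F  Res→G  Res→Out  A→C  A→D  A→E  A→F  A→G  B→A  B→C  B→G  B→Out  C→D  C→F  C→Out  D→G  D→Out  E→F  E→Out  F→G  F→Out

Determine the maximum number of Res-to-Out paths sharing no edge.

Assign every edge capacity 1; by Menger, the answer equals the max flow.
Path Res→Out (+1); total 1.
Path Res→C→Out (+1); total 2.
Path Res→D→Out (+1); total 3.
Path Res→E→Out (+1); total 4.
Path Res→F→Out (+1); total 5.
No residual Res→Out path; max flow = 5.
Certifying cut of size 5: {Res→C, Res→D, Res→E, Res→F, Res→Out}.

5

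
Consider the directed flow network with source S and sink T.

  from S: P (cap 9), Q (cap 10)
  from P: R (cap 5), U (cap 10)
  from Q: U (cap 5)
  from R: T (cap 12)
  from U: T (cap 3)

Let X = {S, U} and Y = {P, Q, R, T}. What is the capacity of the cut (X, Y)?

22

Edges leaving {S, U}: S→P (9), S→Q (10), U→T (3).
Cut capacity = 9 + 10 + 3 = 22.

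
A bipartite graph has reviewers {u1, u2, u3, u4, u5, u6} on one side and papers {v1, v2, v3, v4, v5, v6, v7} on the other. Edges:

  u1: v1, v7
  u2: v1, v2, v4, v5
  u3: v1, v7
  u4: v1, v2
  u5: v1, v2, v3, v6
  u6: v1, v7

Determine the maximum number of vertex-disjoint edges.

5

Unit-capacity flow: source→left, listed edges, right→sink; max matching = max flow.
Augmenting path u1→v1 (+1); matched 1.
Augmenting path u2→v2 (+1); matched 2.
Augmenting path u3→v7 (+1); matched 3.
Augmenting path u5→v3 (+1); matched 4.
Augmenting path u4→v2→u2→v4 (+1); matched 5.
No augmenting path remains; maximum matching = 5.
König certificate: {u2, u4, u5, v1, v7} is a vertex cover of size 5 (every listed pair touches it), so no matching can be larger.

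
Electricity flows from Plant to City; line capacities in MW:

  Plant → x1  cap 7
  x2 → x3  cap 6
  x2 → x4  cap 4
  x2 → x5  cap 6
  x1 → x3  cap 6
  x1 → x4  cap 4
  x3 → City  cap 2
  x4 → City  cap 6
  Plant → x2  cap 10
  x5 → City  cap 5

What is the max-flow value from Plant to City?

Augment Plant→x1→x3→City: bottleneck 2, flow now 2.
Augment Plant→x1→x4→City: bottleneck 4, flow now 6.
Augment Plant→x2→x4→City: bottleneck 2, flow now 8.
Augment Plant→x2→x5→City: bottleneck 5, flow now 13.
No augmenting path remains; maximum flow = 13.
In the residual graph, reachable from Plant: {Plant, x1, x2, x3, x4, x5}.
Min-cut edges: x3→City (2), x4→City (6), x5→City (5); capacity 2 + 6 + 5 = 13.
This cut is saturated, so no flow can exceed 13.

13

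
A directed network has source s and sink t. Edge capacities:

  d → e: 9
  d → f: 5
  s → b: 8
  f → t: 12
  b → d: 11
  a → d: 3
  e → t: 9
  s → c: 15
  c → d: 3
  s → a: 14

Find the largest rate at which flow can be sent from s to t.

Augment s→a→d→e→t: bottleneck 3, flow now 3.
Augment s→b→d→e→t: bottleneck 6, flow now 9.
Augment s→b→d→f→t: bottleneck 2, flow now 11.
Augment s→c→d→f→t: bottleneck 3, flow now 14.
No augmenting path remains; maximum flow = 14.
In the residual graph, reachable from s: {s, a, c}.
Min-cut edges: s→b (8), a→d (3), c→d (3); capacity 8 + 3 + 3 = 14.
This cut is saturated, so no flow can exceed 14.

14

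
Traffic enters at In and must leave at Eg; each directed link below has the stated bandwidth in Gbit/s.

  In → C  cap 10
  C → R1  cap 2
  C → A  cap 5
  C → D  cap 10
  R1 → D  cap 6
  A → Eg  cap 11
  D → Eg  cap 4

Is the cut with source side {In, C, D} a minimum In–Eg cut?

No — its capacity is 11, but the minimum cut has capacity 9.

Given cut capacity: 2 + 5 + 4 = 11.
Augment In→C→A→Eg: bottleneck 5, flow now 5.
Augment In→C→D→Eg: bottleneck 4, flow now 9.
No augmenting path remains; maximum flow = 9.
In the residual graph, reachable from In: {In, C, R1, D}.
Min-cut edges: C→A (5), D→Eg (4); capacity 5 + 4 = 9.
Cut capacity 11 exceeds the max flow 9, so it is not minimum.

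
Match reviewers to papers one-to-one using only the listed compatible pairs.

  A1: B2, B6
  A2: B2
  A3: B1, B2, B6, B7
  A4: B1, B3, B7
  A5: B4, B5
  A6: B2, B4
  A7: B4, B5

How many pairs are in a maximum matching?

Unit-capacity flow: source→left, listed edges, right→sink; max matching = max flow.
Augmenting path A1→B2 (+1); matched 1.
Augmenting path A3→B1 (+1); matched 2.
Augmenting path A4→B3 (+1); matched 3.
Augmenting path A5→B4 (+1); matched 4.
Augmenting path A7→B5 (+1); matched 5.
Augmenting path A2→B2→A1→B6 (+1); matched 6.
No augmenting path remains; maximum matching = 6.
König certificate: {A1, A3, A4, B2, B4, B5} is a vertex cover of size 6 (every listed pair touches it), so no matching can be larger.

6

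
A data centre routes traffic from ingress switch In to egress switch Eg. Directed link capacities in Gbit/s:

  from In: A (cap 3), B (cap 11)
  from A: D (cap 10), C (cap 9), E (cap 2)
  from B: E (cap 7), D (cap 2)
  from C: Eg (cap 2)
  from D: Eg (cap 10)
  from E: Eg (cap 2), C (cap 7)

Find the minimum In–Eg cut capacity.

9

Augment In→A→C→Eg: bottleneck 2, flow now 2.
Augment In→A→D→Eg: bottleneck 1, flow now 3.
Augment In→B→D→Eg: bottleneck 2, flow now 5.
Augment In→B→E→Eg: bottleneck 2, flow now 7.
Augment In→B→E→C→A→D→Eg: bottleneck 2, flow now 9. (uses reverse residual edge)
No augmenting path remains; maximum flow = 9.
By max-flow min-cut, the minimum cut capacity equals the max flow.
In the residual graph, reachable from In: {In, B, C, E}.
Min-cut edges: In→A (3), B→D (2), C→Eg (2), E→Eg (2); capacity 3 + 2 + 2 + 2 = 9.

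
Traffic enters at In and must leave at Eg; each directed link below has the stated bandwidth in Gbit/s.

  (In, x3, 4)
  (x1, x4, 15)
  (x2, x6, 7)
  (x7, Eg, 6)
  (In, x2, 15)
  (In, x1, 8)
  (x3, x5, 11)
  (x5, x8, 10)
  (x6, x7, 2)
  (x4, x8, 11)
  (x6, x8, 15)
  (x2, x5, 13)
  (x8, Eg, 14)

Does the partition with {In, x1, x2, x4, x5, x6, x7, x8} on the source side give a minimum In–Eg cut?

Given cut capacity: 4 + 6 + 14 = 24.
Augment In→x1→x4→x8→Eg: bottleneck 8, flow now 8.
Augment In→x2→x5→x8→Eg: bottleneck 6, flow now 14.
Augment In→x2→x6→x7→Eg: bottleneck 2, flow now 16.
No augmenting path remains; maximum flow = 16.
In the residual graph, reachable from In: {In, x1, x2, x3, x4, x5, x6, x8}.
Min-cut edges: x6→x7 (2), x8→Eg (14); capacity 2 + 14 = 16.
Cut capacity 24 exceeds the max flow 16, so it is not minimum.

No — its capacity is 24, but the minimum cut has capacity 16.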